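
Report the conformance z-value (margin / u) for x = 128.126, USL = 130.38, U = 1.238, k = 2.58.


u = U / k = 1.238 / 2.58 = 0.47984496
margin = |USL - x| = |130.38 - 128.126| = 2.254
z = margin / u = 2.254 / 0.47984496
z = 4.6974

4.6974


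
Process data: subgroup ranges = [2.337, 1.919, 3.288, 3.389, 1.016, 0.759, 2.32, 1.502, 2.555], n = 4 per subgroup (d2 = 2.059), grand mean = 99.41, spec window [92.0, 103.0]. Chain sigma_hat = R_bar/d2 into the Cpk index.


R_bar = (2.337 + 1.919 + 3.288 + 3.389 + 1.016 + 0.759 + 2.32 + 1.502 + 2.555) / 9 = 2.1205556
sigma = R_bar / d2 = 2.1205556 / 2.059 = 1.0298959
Cp = (USL - LSL)/(6*sigma) = (103.0 - 92.0)/(6*1.0298959) = 1.7801
Cpu = (103.0 - 99.41)/(3*1.0298959) = 1.1619
Cpl = (99.41 - 92.0)/(3*1.0298959) = 2.3983
Cpk = min(Cpu, Cpl) = 1.1619

1.1619


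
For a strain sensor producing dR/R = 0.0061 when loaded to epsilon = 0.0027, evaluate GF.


GF = (dR/R) / epsilon
= 0.0061 / 0.0027
= 2.2593

2.2593


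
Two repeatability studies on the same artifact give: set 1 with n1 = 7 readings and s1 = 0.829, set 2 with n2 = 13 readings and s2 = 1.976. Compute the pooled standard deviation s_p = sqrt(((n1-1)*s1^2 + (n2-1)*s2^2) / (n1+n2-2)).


s_p = sqrt(((n1-1)*s1^2 + (n2-1)*s2^2) / (n1+n2-2))
numerator = (7-1)*0.829^2 + (13-1)*1.976^2 = 4.123446 + 46.854912 = 50.978358
denominator = 7 + 13 - 2 = 18
s_p^2 = 50.978358 / 18 = 2.832131
s_p = sqrt(2.832131) = 1.6829

1.6829


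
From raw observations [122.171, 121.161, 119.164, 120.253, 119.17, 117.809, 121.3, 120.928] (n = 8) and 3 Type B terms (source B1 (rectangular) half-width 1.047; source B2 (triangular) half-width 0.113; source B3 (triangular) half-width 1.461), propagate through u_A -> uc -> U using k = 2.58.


mean = (122.171 + 121.161 + 119.164 + 120.253 + 119.17 + 117.809 + 121.3 + 120.928) / 8 = 120.2445
s = sqrt(sum((x - mean)^2)/(n-1)) = 1.4335964
u_A = s / sqrt(n) = 1.4335964 / sqrt(8) = 0.50685287
u_B1 = 1.047 / sqrt(3) = 0.60448573
u_B2 = 0.113 / sqrt(6) = 0.046132057
u_B3 = 1.461 / sqrt(6) = 0.59645075
uc = sqrt(0.50685287^2 + 0.60448573^2 + 0.046132057^2 + 0.59645075^2) = 0.99004267
U = k * uc = 2.58 * 0.99004267
U = 2.5543

2.5543


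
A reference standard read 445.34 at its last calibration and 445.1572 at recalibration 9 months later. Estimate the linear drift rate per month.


rate = (v2 - v1) / months
= (445.1572 - 445.34) / 9
= -0.1828 / 9
= -0.0203

-0.0203


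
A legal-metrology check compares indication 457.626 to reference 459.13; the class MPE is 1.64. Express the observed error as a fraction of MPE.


e = indication - reference = 457.626 - 459.13 = -1.5040
|e| = 1.5040
ratio = |e| / MPE = 1.5040 / 1.64
ratio = 0.9171

0.9171


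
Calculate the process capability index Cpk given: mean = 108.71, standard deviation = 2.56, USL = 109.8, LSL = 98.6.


Cpu = (USL - mean) / (3*sigma) = (109.8 - 108.71) / (3*2.56) = 0.1419
Cpl = (mean - LSL) / (3*sigma) = (108.71 - 98.6) / (3*2.56) = 1.3164
Cpk = min(Cpu, Cpl) = 0.1419

0.1419


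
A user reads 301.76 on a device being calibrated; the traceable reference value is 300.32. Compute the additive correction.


Correction = standard - reading
= 300.32 - 301.76
= -1.4400

-1.4400


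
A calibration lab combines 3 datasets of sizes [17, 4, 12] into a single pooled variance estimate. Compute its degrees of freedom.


nu = sum_i (n_i - 1)
nu = ((17 - 1) + (4 - 1) + (12 - 1))
nu = 16 + 3 + 11
nu = 30

30


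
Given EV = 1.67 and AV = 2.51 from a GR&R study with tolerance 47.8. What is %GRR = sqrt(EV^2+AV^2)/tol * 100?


GRR = sqrt(EV^2 + AV^2) = sqrt(1.67^2 + 2.51^2) = 3.0147968
%GRR = GRR / tol * 100 = 3.0147968 / 47.8 * 100
%GRR = 6.3071

6.3071


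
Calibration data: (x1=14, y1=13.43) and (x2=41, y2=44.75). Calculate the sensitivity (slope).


slope = (y2 - y1) / (x2 - x1)
= (44.75 - 13.43) / (41 - 14)
= 31.3200 / 27
= 1.1600

1.1600


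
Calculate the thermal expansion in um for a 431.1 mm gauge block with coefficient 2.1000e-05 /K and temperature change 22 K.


dL = L * alpha * dT
= 431.1 * 2.1000e-05 * 22
= 0.1991682 mm
dL_um = 0.1991682 * 1000 = 199.1682 um

199.1682


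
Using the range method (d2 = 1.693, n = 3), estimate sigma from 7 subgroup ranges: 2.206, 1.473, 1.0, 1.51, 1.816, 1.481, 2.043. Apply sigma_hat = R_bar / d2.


R_bar = (2.206 + 1.473 + 1.0 + 1.51 + 1.816 + 1.481 + 2.043) / 7
R_bar = 11.529 / 7 = 1.647
sigma_hat = R_bar / d2 = 1.647 / 1.693 = 0.9728

0.9728


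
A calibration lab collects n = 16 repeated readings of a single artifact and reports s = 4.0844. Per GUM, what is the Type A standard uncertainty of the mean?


u_A = s / sqrt(n)
u_A = 4.0844 / sqrt(16)
u_A = 4.0844 / 4
u_A = 1.0211

1.0211


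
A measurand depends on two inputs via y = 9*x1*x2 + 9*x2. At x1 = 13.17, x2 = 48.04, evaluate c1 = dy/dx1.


y = 9*x1*x2 + 9*x2
dy/dx1 = 9*x2
Evaluate at x2 = 48.04: c1 = 9 * 48.04
c1 = 432.3600

432.3600


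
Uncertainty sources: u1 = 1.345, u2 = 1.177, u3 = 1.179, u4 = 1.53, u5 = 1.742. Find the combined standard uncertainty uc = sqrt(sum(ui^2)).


uc = sqrt(1.345^2 + 1.177^2 + 1.179^2 + 1.53^2 + 1.742^2)
uc = sqrt(9.959859)
uc = 3.1559

3.1559


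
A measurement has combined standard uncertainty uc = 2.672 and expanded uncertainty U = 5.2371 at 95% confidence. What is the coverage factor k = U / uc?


k = U / uc
k = 5.2371 / 2.672
k = 1.96

1.96


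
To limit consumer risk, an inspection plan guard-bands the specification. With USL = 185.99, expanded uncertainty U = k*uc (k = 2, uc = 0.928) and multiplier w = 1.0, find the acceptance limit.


U = k * uc = 2 * 0.928 = 1.856
guard band g = w * U = 1.0 * 1.856 = 1.856
AL = USL - g = 185.99 - 1.856
AL = 184.1340

184.1340


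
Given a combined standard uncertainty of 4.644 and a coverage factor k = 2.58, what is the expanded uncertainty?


U = k * uc
U = 2.58 * 4.644
U = 11.9815

11.9815


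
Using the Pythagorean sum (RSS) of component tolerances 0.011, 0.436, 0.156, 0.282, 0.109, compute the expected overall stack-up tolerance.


RSS = sqrt(0.011^2 + 0.436^2 + 0.156^2 + 0.282^2 + 0.109^2)
= sqrt(0.305958)
= 0.5531

0.5531


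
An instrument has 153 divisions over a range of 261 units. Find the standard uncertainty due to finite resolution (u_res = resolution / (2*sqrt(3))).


resolution = range / divisions
resolution = 261 / 153 = 1.7058824
u_res = resolution / (2*sqrt(3))
u_res = 1.7058824 / 3.4641016
u_res = 0.4924

0.4924


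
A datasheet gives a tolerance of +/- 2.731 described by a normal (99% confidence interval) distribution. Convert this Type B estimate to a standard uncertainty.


u_B = half_width / 2.576
u_B = 2.731 / 2.576
u_B = 1.0602

1.0602


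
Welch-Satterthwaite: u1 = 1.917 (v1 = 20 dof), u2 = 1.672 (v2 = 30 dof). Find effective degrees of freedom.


uc = sqrt(u1^2 + u2^2) = sqrt(1.917^2 + 1.672^2) = 2.5437124
v_eff = uc^4 / (u1^4/v1 + u2^4/v2)
= 2.5437124^4 / (1.917^4/20 + 1.672^4/30)
= 41.867018 / 0.93575012
v_eff = 44.7417

44.7417


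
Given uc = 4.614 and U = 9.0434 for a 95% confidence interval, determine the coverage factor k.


k = U / uc
k = 9.0434 / 4.614
k = 1.96

1.96


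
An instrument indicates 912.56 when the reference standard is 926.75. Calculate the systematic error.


Systematic error = measured - true
= 912.56 - 926.75
= -14.1900

-14.1900


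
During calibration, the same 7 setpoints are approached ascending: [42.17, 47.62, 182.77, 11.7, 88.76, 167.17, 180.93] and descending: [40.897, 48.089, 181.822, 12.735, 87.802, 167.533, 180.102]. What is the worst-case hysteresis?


|42.17 - 40.897| = 1.2730
|47.62 - 48.089| = 0.4690
|182.77 - 181.822| = 0.9480
|11.7 - 12.735| = 1.0350
|88.76 - 87.802| = 0.9580
|167.17 - 167.533| = 0.3630
|180.93 - 180.102| = 0.8280
hysteresis = max(diffs) = 1.2730

1.2730


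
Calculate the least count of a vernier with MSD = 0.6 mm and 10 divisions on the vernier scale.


LC = MSD / n_div
= 0.6 / 10
= 0.0600

0.0600


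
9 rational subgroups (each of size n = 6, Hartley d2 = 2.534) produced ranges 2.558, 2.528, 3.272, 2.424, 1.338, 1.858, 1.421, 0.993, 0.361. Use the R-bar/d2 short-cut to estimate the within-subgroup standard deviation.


R_bar = (2.558 + 2.528 + 3.272 + 2.424 + 1.338 + 1.858 + 1.421 + 0.993 + 0.361) / 9
R_bar = 16.753 / 9 = 1.8614444
sigma_hat = R_bar / d2 = 1.8614444 / 2.534 = 0.7346

0.7346


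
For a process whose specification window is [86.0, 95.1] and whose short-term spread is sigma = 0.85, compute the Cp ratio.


Cp = (USL - LSL) / (6 * sigma)
= (95.1 - 86.0) / (6 * 0.85)
= 9.1000 / 5.1000
= 1.7843

1.7843


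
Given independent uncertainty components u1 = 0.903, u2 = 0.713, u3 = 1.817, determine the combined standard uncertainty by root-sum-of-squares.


uc = sqrt(0.903^2 + 0.713^2 + 1.817^2)
uc = sqrt(4.625267)
uc = 2.1506

2.1506


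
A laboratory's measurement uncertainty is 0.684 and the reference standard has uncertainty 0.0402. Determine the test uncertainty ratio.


TUR = u_lab / u_ref
= 0.684 / 0.0402
= 17.0149

17.0149


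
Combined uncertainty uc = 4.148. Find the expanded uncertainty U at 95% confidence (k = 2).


U = k * uc
U = 2 * 4.148
U = 8.2960

8.2960


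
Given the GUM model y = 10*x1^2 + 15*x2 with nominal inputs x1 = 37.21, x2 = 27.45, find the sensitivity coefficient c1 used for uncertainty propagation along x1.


y = 10*x1^2 + 15*x2
dy/dx1 = 2*10*x1
Evaluate at x1 = 37.21: c1 = 20 * 37.21
c1 = 744.2000

744.2000


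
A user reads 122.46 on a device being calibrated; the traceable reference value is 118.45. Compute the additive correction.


Correction = standard - reading
= 118.45 - 122.46
= -4.0100

-4.0100


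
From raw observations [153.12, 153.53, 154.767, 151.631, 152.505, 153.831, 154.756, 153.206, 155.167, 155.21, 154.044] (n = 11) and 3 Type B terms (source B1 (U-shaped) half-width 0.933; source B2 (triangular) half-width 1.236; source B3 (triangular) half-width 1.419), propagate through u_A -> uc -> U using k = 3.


mean = (153.12 + 153.53 + 154.767 + 151.631 + 152.505 + 153.831 + 154.756 + 153.206 + 155.167 + 155.21 + 154.044) / 11 = 153.797
s = sqrt(sum((x - mean)^2)/(n-1)) = 1.1417501
u_A = s / sqrt(n) = 1.1417501 / sqrt(11) = 0.34425061
u_B1 = 0.933 / sqrt(2) = 0.65973063
u_B2 = 1.236 / sqrt(6) = 0.50459489
u_B3 = 1.419 / sqrt(6) = 0.57930432
uc = sqrt(0.34425061^2 + 0.65973063^2 + 0.50459489^2 + 0.57930432^2) = 1.0695618
U = k * uc = 3 * 1.0695618
U = 3.2087

3.2087


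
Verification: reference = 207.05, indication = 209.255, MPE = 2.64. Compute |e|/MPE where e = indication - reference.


e = indication - reference = 209.255 - 207.05 = 2.2050
|e| = 2.2050
ratio = |e| / MPE = 2.2050 / 2.64
ratio = 0.8352

0.8352


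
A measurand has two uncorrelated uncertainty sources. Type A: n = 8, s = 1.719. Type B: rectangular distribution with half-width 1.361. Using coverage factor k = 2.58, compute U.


u_A = s / sqrt(n) = 1.719 / sqrt(8) = 0.60775828
u_B = half_width / sqrt(3) = 1.361 / sqrt(3) = 0.78577372
uc = sqrt(u_A^2 + u_B^2) = sqrt(0.60775828^2 + 0.78577372^2) = 0.99338334
U = k * uc = 2.58 * 0.99338334
U = 2.5629

2.5629


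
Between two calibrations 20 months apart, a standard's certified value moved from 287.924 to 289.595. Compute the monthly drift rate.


rate = (v2 - v1) / months
= (289.595 - 287.924) / 20
= 1.6710 / 20
= 0.0836

0.0836


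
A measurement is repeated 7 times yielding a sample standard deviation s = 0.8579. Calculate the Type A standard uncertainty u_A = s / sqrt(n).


u_A = s / sqrt(n)
u_A = 0.8579 / sqrt(7)
u_A = 0.8579 / 2.6457513
u_A = 0.3243

0.3243


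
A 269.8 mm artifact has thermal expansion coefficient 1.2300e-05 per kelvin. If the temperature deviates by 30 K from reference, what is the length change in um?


dL = L * alpha * dT
= 269.8 * 1.2300e-05 * 30
= 0.0995562 mm
dL_um = 0.0995562 * 1000 = 99.5562 um

99.5562


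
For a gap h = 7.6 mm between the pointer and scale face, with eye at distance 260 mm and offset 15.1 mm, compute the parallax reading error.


error = h * offset / d
= 7.6 * 15.1 / 260
= 0.4414

0.4414


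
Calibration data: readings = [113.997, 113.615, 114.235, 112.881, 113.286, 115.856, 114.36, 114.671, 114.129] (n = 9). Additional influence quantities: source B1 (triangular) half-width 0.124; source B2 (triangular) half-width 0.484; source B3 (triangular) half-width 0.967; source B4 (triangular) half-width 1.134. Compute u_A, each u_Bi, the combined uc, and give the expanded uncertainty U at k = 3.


mean = (113.997 + 113.615 + 114.235 + 112.881 + 113.286 + 115.856 + 114.36 + 114.671 + 114.129) / 9 = 114.1144444
s = sqrt(sum((x - mean)^2)/(n-1)) = 0.85795951
u_A = s / sqrt(n) = 0.85795951 / sqrt(9) = 0.2859865
u_B1 = 0.124 / sqrt(6) = 0.050622788
u_B2 = 0.484 / sqrt(6) = 0.19759217
u_B3 = 0.967 / sqrt(6) = 0.3947761
u_B4 = 1.134 / sqrt(6) = 0.46295356
uc = sqrt(0.2859865^2 + 0.050622788^2 + 0.19759217^2 + 0.3947761^2 + 0.46295356^2) = 0.70254379
U = k * uc = 3 * 0.70254379
U = 2.1076

2.1076


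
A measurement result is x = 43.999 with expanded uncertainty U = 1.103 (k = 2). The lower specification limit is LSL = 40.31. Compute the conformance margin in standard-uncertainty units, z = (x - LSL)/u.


u = U / k = 1.103 / 2 = 0.5515
margin = |LSL - x| = |40.31 - 43.999| = 3.689
z = margin / u = 3.689 / 0.5515
z = 6.6890

6.6890


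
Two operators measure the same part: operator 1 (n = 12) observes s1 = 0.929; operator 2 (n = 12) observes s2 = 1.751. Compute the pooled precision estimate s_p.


s_p = sqrt(((n1-1)*s1^2 + (n2-1)*s2^2) / (n1+n2-2))
numerator = (12-1)*0.929^2 + (12-1)*1.751^2 = 9.493451 + 33.726011 = 43.219462
denominator = 12 + 12 - 2 = 22
s_p^2 = 43.219462 / 22 = 1.964521
s_p = sqrt(1.964521) = 1.4016

1.4016


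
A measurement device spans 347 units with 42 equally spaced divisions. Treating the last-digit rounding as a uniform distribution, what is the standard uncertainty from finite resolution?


resolution = range / divisions
resolution = 347 / 42 = 8.2619048
u_res = resolution / (2*sqrt(3))
u_res = 8.2619048 / 3.4641016
u_res = 2.3850

2.3850


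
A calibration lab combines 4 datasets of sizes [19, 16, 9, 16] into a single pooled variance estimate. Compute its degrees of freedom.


nu = sum_i (n_i - 1)
nu = ((19 - 1) + (16 - 1) + (9 - 1) + (16 - 1))
nu = 18 + 15 + 8 + 15
nu = 56

56


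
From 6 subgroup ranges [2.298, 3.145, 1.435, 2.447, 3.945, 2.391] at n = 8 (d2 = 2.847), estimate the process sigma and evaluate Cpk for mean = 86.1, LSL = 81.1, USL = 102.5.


R_bar = (2.298 + 3.145 + 1.435 + 2.447 + 3.945 + 2.391) / 6 = 2.6101667
sigma = R_bar / d2 = 2.6101667 / 2.847 = 0.91681303
Cp = (USL - LSL)/(6*sigma) = (102.5 - 81.1)/(6*0.91681303) = 3.8903
Cpu = (102.5 - 86.1)/(3*0.91681303) = 5.9627
Cpl = (86.1 - 81.1)/(3*0.91681303) = 1.8179
Cpk = min(Cpu, Cpl) = 1.8179

1.8179


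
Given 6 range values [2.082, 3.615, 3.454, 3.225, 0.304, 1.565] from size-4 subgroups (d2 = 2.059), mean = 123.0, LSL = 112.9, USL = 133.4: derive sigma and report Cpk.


R_bar = (2.082 + 3.615 + 3.454 + 3.225 + 0.304 + 1.565) / 6 = 2.3741667
sigma = R_bar / d2 = 2.3741667 / 2.059 = 1.1530678
Cp = (USL - LSL)/(6*sigma) = (133.4 - 112.9)/(6*1.1530678) = 2.9631
Cpu = (133.4 - 123.0)/(3*1.1530678) = 3.0065
Cpl = (123.0 - 112.9)/(3*1.1530678) = 2.9197
Cpk = min(Cpu, Cpl) = 2.9197

2.9197


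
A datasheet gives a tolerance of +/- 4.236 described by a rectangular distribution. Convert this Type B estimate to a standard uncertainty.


u_B = half_width / sqrt(3)
u_B = 4.236 / 1.7320508
u_B = 2.4457

2.4457


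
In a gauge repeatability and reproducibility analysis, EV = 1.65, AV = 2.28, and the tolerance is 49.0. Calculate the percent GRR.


GRR = sqrt(EV^2 + AV^2) = sqrt(1.65^2 + 2.28^2) = 2.8144094
%GRR = GRR / tol * 100 = 2.8144094 / 49.0 * 100
%GRR = 5.7437

5.7437


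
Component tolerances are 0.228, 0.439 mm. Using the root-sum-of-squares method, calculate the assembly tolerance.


RSS = sqrt(0.228^2 + 0.439^2)
= sqrt(0.244705)
= 0.4947

0.4947


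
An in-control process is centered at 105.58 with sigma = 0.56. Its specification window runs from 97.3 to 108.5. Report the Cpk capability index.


Cpu = (USL - mean) / (3*sigma) = (108.5 - 105.58) / (3*0.56) = 1.7381
Cpl = (mean - LSL) / (3*sigma) = (105.58 - 97.3) / (3*0.56) = 4.9286
Cpk = min(Cpu, Cpl) = 1.7381

1.7381


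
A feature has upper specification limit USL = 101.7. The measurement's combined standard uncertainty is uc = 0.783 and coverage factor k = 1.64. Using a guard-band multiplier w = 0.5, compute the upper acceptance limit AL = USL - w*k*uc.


U = k * uc = 1.64 * 0.783 = 1.28412
guard band g = w * U = 0.5 * 1.28412 = 0.64206
AL = USL - g = 101.7 - 0.64206
AL = 101.0579

101.0579


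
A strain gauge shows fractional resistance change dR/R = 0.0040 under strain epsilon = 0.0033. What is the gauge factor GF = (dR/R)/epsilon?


GF = (dR/R) / epsilon
= 0.0040 / 0.0033
= 1.2121

1.2121


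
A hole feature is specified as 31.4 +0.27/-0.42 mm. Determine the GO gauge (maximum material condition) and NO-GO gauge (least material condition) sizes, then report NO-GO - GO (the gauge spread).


GO = nominal - lower_tol (smallest hole = maximum material condition)
GO = 31.4 - 0.42 = 30.98
NO-GO = nominal + upper_tol (largest hole = least material condition)
NO-GO = 31.4 + 0.27 = 31.67
spread = NO-GO - GO = 31.67 - 30.98 = 0.6900

0.6900


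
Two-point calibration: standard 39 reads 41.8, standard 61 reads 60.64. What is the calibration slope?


slope = (y2 - y1) / (x2 - x1)
= (60.64 - 41.8) / (61 - 39)
= 18.8400 / 22
= 0.8564

0.8564


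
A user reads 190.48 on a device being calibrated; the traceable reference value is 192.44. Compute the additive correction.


Correction = standard - reading
= 192.44 - 190.48
= 1.9600

1.9600


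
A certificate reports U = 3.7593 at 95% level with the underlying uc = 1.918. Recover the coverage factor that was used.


k = U / uc
k = 3.7593 / 1.918
k = 1.96

1.96


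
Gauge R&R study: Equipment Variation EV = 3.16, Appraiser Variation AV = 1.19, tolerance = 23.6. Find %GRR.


GRR = sqrt(EV^2 + AV^2) = sqrt(3.16^2 + 1.19^2) = 3.3766403
%GRR = GRR / tol * 100 = 3.3766403 / 23.6 * 100
%GRR = 14.3078

14.3078


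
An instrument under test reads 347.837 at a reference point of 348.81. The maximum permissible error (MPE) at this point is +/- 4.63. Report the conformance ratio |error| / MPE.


e = indication - reference = 347.837 - 348.81 = -0.9730
|e| = 0.9730
ratio = |e| / MPE = 0.9730 / 4.63
ratio = 0.2102

0.2102


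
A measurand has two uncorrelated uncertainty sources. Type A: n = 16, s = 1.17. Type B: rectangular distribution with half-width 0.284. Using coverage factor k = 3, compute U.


u_A = s / sqrt(n) = 1.17 / sqrt(16) = 0.2925
u_B = half_width / sqrt(3) = 0.284 / sqrt(3) = 0.16396748
uc = sqrt(u_A^2 + u_B^2) = sqrt(0.2925^2 + 0.16396748^2) = 0.3353231
U = k * uc = 3 * 0.3353231
U = 1.0060

1.0060


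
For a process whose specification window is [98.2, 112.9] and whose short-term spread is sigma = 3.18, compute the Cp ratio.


Cp = (USL - LSL) / (6 * sigma)
= (112.9 - 98.2) / (6 * 3.18)
= 14.7000 / 19.0800
= 0.7704

0.7704


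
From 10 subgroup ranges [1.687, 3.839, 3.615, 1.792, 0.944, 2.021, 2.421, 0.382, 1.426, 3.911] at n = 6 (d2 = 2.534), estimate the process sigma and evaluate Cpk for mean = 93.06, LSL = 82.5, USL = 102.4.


R_bar = (1.687 + 3.839 + 3.615 + 1.792 + 0.944 + 2.021 + 2.421 + 0.382 + 1.426 + 3.911) / 10 = 2.2038
sigma = R_bar / d2 = 2.2038 / 2.534 = 0.86969219
Cp = (USL - LSL)/(6*sigma) = (102.4 - 82.5)/(6*0.86969219) = 3.8136
Cpu = (102.4 - 93.06)/(3*0.86969219) = 3.5798
Cpl = (93.06 - 82.5)/(3*0.86969219) = 4.0474
Cpk = min(Cpu, Cpl) = 3.5798

3.5798


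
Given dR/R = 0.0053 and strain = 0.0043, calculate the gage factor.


GF = (dR/R) / epsilon
= 0.0053 / 0.0043
= 1.2326

1.2326


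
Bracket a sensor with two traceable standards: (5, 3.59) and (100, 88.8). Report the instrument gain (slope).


slope = (y2 - y1) / (x2 - x1)
= (88.8 - 3.59) / (100 - 5)
= 85.2100 / 95
= 0.8969

0.8969


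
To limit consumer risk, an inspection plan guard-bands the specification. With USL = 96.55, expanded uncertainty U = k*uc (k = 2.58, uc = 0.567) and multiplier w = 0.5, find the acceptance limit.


U = k * uc = 2.58 * 0.567 = 1.46286
guard band g = w * U = 0.5 * 1.46286 = 0.73143
AL = USL - g = 96.55 - 0.73143
AL = 95.8186

95.8186


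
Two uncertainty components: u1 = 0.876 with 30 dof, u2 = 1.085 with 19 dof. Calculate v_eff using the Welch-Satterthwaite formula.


uc = sqrt(u1^2 + u2^2) = sqrt(0.876^2 + 1.085^2) = 1.3944895
v_eff = uc^4 / (u1^4/v1 + u2^4/v2)
= 1.3944895^4 / (0.876^4/30 + 1.085^4/19)
= 3.7814729 / 0.092568796
v_eff = 40.8504

40.8504


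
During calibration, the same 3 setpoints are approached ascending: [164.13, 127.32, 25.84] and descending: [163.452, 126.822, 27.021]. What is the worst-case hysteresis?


|164.13 - 163.452| = 0.6780
|127.32 - 126.822| = 0.4980
|25.84 - 27.021| = 1.1810
hysteresis = max(diffs) = 1.1810

1.1810


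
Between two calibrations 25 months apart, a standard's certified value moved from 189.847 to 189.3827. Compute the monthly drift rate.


rate = (v2 - v1) / months
= (189.3827 - 189.847) / 25
= -0.4643 / 25
= -0.0186

-0.0186


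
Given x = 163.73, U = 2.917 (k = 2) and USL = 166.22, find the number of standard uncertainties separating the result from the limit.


u = U / k = 2.917 / 2 = 1.4585
margin = |USL - x| = |166.22 - 163.73| = 2.49
z = margin / u = 2.49 / 1.4585
z = 1.7072

1.7072


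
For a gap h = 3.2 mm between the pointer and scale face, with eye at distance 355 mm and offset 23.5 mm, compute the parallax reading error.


error = h * offset / d
= 3.2 * 23.5 / 355
= 0.2118

0.2118


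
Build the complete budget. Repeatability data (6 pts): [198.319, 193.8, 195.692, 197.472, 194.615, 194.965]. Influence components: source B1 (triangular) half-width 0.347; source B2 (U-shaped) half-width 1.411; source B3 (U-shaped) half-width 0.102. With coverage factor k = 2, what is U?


mean = (198.319 + 193.8 + 195.692 + 197.472 + 194.615 + 194.965) / 6 = 195.8105
s = sqrt(sum((x - mean)^2)/(n-1)) = 1.7466194
u_A = s / sqrt(n) = 1.7466194 / sqrt(6) = 0.71305438
u_B1 = 0.347 / sqrt(6) = 0.14166216
u_B2 = 1.411 / sqrt(2) = 0.99772767
u_B3 = 0.102 / sqrt(2) = 0.072124892
uc = sqrt(0.71305438^2 + 0.14166216^2 + 0.99772767^2 + 0.072124892^2) = 1.2365991
U = k * uc = 2 * 1.2365991
U = 2.4732

2.4732


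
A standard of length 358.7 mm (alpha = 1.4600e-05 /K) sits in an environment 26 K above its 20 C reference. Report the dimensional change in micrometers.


dL = L * alpha * dT
= 358.7 * 1.4600e-05 * 26
= 0.1361625 mm
dL_um = 0.1361625 * 1000 = 136.1625 um

136.1625


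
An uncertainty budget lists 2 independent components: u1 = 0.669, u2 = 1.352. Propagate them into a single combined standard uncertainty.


uc = sqrt(0.669^2 + 1.352^2)
uc = sqrt(2.275465)
uc = 1.5085

1.5085


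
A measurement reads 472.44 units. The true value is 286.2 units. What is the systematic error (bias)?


Systematic error = measured - true
= 472.44 - 286.2
= 186.2400

186.2400


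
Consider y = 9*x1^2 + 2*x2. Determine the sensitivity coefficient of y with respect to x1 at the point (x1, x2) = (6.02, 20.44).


y = 9*x1^2 + 2*x2
dy/dx1 = 2*9*x1
Evaluate at x1 = 6.02: c1 = 18 * 6.02
c1 = 108.3600

108.3600


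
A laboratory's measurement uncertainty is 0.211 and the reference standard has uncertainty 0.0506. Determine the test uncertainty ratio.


TUR = u_lab / u_ref
= 0.211 / 0.0506
= 4.1700

4.1700


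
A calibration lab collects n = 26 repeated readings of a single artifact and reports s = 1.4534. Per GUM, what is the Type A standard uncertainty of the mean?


u_A = s / sqrt(n)
u_A = 1.4534 / sqrt(26)
u_A = 1.4534 / 5.0990195
u_A = 0.2850

0.2850


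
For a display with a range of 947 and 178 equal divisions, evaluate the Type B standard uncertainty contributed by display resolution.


resolution = range / divisions
resolution = 947 / 178 = 5.3202247
u_res = resolution / (2*sqrt(3))
u_res = 5.3202247 / 3.4641016
u_res = 1.5358

1.5358


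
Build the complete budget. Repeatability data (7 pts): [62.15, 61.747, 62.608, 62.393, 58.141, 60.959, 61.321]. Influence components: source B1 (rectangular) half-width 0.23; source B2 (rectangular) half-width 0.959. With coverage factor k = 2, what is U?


mean = (62.15 + 61.747 + 62.608 + 62.393 + 58.141 + 60.959 + 61.321) / 7 = 61.33128571
s = sqrt(sum((x - mean)^2)/(n-1)) = 1.522989
u_A = s / sqrt(n) = 1.522989 / sqrt(7) = 0.57563573
u_B1 = 0.23 / sqrt(3) = 0.13279056
u_B2 = 0.959 / sqrt(3) = 0.55367891
uc = sqrt(0.57563573^2 + 0.13279056^2 + 0.55367891^2) = 0.80966052
U = k * uc = 2 * 0.80966052
U = 1.6193

1.6193


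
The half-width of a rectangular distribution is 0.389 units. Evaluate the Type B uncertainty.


u_B = half_width / sqrt(3)
u_B = 0.389 / 1.7320508
u_B = 0.2246

0.2246


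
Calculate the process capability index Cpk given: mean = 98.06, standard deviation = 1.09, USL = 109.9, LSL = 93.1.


Cpu = (USL - mean) / (3*sigma) = (109.9 - 98.06) / (3*1.09) = 3.6208
Cpl = (mean - LSL) / (3*sigma) = (98.06 - 93.1) / (3*1.09) = 1.5168
Cpk = min(Cpu, Cpl) = 1.5168

1.5168


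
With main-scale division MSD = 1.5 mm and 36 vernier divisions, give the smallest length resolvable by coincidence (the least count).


LC = MSD / n_div
= 1.5 / 36
= 0.0417

0.0417


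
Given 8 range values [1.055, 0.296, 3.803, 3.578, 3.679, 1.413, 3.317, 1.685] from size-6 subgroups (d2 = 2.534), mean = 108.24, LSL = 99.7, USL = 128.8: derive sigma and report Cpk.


R_bar = (1.055 + 0.296 + 3.803 + 3.578 + 3.679 + 1.413 + 3.317 + 1.685) / 8 = 2.35325
sigma = R_bar / d2 = 2.35325 / 2.534 = 0.92867009
Cp = (USL - LSL)/(6*sigma) = (128.8 - 99.7)/(6*0.92867009) = 5.2225
Cpu = (128.8 - 108.24)/(3*0.92867009) = 7.3797
Cpl = (108.24 - 99.7)/(3*0.92867009) = 3.0653
Cpk = min(Cpu, Cpl) = 3.0653

3.0653


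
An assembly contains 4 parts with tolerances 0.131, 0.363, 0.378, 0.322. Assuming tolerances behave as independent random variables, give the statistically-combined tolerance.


RSS = sqrt(0.131^2 + 0.363^2 + 0.378^2 + 0.322^2)
= sqrt(0.395498)
= 0.6289

0.6289


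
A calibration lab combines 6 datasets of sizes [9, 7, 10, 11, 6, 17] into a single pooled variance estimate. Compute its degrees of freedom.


nu = sum_i (n_i - 1)
nu = ((9 - 1) + (7 - 1) + (10 - 1) + (11 - 1) + (6 - 1) + (17 - 1))
nu = 8 + 6 + 9 + 10 + 5 + 16
nu = 54

54


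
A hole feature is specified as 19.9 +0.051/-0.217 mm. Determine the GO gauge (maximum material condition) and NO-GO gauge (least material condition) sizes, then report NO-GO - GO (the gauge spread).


GO = nominal - lower_tol (smallest hole = maximum material condition)
GO = 19.9 - 0.217 = 19.683
NO-GO = nominal + upper_tol (largest hole = least material condition)
NO-GO = 19.9 + 0.051 = 19.951
spread = NO-GO - GO = 19.951 - 19.683 = 0.2680

0.2680


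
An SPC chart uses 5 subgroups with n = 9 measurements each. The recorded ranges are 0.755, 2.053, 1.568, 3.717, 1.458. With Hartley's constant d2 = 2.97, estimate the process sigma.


R_bar = (0.755 + 2.053 + 1.568 + 3.717 + 1.458) / 5
R_bar = 9.551 / 5 = 1.9102
sigma_hat = R_bar / d2 = 1.9102 / 2.97 = 0.6432

0.6432


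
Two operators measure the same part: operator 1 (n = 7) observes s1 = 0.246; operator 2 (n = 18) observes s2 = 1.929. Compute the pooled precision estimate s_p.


s_p = sqrt(((n1-1)*s1^2 + (n2-1)*s2^2) / (n1+n2-2))
numerator = (7-1)*0.246^2 + (18-1)*1.929^2 = 0.363096 + 63.257697 = 63.620793
denominator = 7 + 18 - 2 = 23
s_p^2 = 63.620793 / 23 = 2.7661214
s_p = sqrt(2.7661214) = 1.6632

1.6632


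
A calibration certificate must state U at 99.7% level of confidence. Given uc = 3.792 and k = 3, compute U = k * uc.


U = k * uc
U = 3 * 3.792
U = 11.3760

11.3760


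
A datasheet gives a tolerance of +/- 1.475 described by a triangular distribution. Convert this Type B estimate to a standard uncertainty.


u_B = half_width / sqrt(6)
u_B = 1.475 / 2.4494897
u_B = 0.6022

0.6022


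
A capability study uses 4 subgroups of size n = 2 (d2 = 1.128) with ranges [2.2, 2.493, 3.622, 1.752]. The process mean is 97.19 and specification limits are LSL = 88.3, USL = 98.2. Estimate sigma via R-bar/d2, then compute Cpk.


R_bar = (2.2 + 2.493 + 3.622 + 1.752) / 4 = 2.51675
sigma = R_bar / d2 = 2.51675 / 1.128 = 2.2311613
Cp = (USL - LSL)/(6*sigma) = (98.2 - 88.3)/(6*2.2311613) = 0.7395
Cpu = (98.2 - 97.19)/(3*2.2311613) = 0.1509
Cpl = (97.19 - 88.3)/(3*2.2311613) = 1.3282
Cpk = min(Cpu, Cpl) = 0.1509

0.1509


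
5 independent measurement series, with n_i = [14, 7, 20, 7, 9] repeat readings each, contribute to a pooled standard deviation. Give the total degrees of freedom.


nu = sum_i (n_i - 1)
nu = ((14 - 1) + (7 - 1) + (20 - 1) + (7 - 1) + (9 - 1))
nu = 13 + 6 + 19 + 6 + 8
nu = 52

52


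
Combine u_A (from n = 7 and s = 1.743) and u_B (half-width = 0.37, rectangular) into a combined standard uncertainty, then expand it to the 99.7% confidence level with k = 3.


u_A = s / sqrt(n) = 1.743 / sqrt(7) = 0.65879208
u_B = half_width / sqrt(3) = 0.37 / sqrt(3) = 0.2136196
uc = sqrt(u_A^2 + u_B^2) = sqrt(0.65879208^2 + 0.2136196^2) = 0.69256071
U = k * uc = 3 * 0.69256071
U = 2.0777

2.0777


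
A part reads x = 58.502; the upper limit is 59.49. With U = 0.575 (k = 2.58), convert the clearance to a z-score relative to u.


u = U / k = 0.575 / 2.58 = 0.22286822
margin = |USL - x| = |59.49 - 58.502| = 0.988
z = margin / u = 0.988 / 0.22286822
z = 4.4331

4.4331


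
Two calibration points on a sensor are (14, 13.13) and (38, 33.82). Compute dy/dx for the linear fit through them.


slope = (y2 - y1) / (x2 - x1)
= (33.82 - 13.13) / (38 - 14)
= 20.6900 / 24
= 0.8621

0.8621


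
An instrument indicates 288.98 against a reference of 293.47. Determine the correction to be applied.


Correction = standard - reading
= 293.47 - 288.98
= 4.4900

4.4900


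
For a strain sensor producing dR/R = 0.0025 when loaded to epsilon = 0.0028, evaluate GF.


GF = (dR/R) / epsilon
= 0.0025 / 0.0028
= 0.8929

0.8929


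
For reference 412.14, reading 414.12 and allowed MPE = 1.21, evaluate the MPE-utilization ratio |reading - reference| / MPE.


e = indication - reference = 414.12 - 412.14 = 1.9800
|e| = 1.9800
ratio = |e| / MPE = 1.9800 / 1.21
ratio = 1.6364

1.6364


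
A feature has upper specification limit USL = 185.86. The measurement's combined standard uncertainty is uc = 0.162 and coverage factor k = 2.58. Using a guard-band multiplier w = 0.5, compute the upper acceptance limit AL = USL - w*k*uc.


U = k * uc = 2.58 * 0.162 = 0.41796
guard band g = w * U = 0.5 * 0.41796 = 0.20898
AL = USL - g = 185.86 - 0.20898
AL = 185.6510

185.6510


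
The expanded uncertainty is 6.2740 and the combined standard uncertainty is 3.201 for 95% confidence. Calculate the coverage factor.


k = U / uc
k = 6.2740 / 3.201
k = 1.96

1.96


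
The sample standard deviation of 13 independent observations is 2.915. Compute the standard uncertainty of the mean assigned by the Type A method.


u_A = s / sqrt(n)
u_A = 2.915 / sqrt(13)
u_A = 2.915 / 3.6055513
u_A = 0.8085

0.8085


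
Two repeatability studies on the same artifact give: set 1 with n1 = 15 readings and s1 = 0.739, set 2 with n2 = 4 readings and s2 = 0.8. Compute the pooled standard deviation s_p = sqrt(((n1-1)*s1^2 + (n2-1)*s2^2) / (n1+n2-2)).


s_p = sqrt(((n1-1)*s1^2 + (n2-1)*s2^2) / (n1+n2-2))
numerator = (15-1)*0.739^2 + (4-1)*0.8^2 = 7.645694 + 1.92 = 9.565694
denominator = 15 + 4 - 2 = 17
s_p^2 = 9.565694 / 17 = 0.56268788
s_p = sqrt(0.56268788) = 0.7501

0.7501


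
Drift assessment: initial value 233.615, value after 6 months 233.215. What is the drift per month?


rate = (v2 - v1) / months
= (233.215 - 233.615) / 6
= -0.4000 / 6
= -0.0667

-0.0667


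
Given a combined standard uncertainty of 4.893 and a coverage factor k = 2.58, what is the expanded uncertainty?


U = k * uc
U = 2.58 * 4.893
U = 12.6239

12.6239


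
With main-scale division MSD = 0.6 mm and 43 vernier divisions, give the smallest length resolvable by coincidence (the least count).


LC = MSD / n_div
= 0.6 / 43
= 0.0140

0.0140


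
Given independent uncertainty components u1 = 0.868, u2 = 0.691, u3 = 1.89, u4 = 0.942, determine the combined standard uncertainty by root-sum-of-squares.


uc = sqrt(0.868^2 + 0.691^2 + 1.89^2 + 0.942^2)
uc = sqrt(5.690369)
uc = 2.3854

2.3854


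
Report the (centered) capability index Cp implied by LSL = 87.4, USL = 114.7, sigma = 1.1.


Cp = (USL - LSL) / (6 * sigma)
= (114.7 - 87.4) / (6 * 1.1)
= 27.3000 / 6.6000
= 4.1364

4.1364


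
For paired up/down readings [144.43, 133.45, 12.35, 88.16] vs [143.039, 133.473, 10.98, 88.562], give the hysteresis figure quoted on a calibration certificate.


|144.43 - 143.039| = 1.3910
|133.45 - 133.473| = 0.0230
|12.35 - 10.98| = 1.3700
|88.16 - 88.562| = 0.4020
hysteresis = max(diffs) = 1.3910

1.3910


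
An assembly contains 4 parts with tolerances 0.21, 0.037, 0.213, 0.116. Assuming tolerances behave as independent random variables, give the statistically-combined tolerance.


RSS = sqrt(0.21^2 + 0.037^2 + 0.213^2 + 0.116^2)
= sqrt(0.104294)
= 0.3229

0.3229


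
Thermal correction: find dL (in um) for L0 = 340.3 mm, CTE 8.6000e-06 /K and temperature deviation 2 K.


dL = L * alpha * dT
= 340.3 * 8.6000e-06 * 2
= 0.0058532 mm
dL_um = 0.0058532 * 1000 = 5.8532 um

5.8532


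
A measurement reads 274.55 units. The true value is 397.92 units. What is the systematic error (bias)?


Systematic error = measured - true
= 274.55 - 397.92
= -123.3700

-123.3700


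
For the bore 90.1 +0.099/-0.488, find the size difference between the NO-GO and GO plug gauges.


GO = nominal - lower_tol (smallest hole = maximum material condition)
GO = 90.1 - 0.488 = 89.612
NO-GO = nominal + upper_tol (largest hole = least material condition)
NO-GO = 90.1 + 0.099 = 90.199
spread = NO-GO - GO = 90.199 - 89.612 = 0.5870

0.5870


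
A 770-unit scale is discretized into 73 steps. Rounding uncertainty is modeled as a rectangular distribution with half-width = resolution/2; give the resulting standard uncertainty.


resolution = range / divisions
resolution = 770 / 73 = 10.547945
u_res = resolution / (2*sqrt(3))
u_res = 10.547945 / 3.4641016
u_res = 3.0449

3.0449


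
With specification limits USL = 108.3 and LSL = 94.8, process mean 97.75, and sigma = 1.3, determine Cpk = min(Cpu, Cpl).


Cpu = (USL - mean) / (3*sigma) = (108.3 - 97.75) / (3*1.3) = 2.7051
Cpl = (mean - LSL) / (3*sigma) = (97.75 - 94.8) / (3*1.3) = 0.7564
Cpk = min(Cpu, Cpl) = 0.7564

0.7564


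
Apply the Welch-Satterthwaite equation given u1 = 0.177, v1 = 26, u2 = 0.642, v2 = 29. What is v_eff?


uc = sqrt(u1^2 + u2^2) = sqrt(0.177^2 + 0.642^2) = 0.6659527
v_eff = uc^4 / (u1^4/v1 + u2^4/v2)
= 0.6659527^4 / (0.177^4/26 + 0.642^4/29)
= 0.19668604 / 0.0058956524
v_eff = 33.3612

33.3612


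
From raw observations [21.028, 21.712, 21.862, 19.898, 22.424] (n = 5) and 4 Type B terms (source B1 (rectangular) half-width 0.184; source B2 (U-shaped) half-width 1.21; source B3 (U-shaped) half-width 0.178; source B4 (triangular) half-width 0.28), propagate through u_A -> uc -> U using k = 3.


mean = (21.028 + 21.712 + 21.862 + 19.898 + 22.424) / 5 = 21.3848
s = sqrt(sum((x - mean)^2)/(n-1)) = 0.96858102
u_A = s / sqrt(n) = 0.96858102 / sqrt(5) = 0.4331626
u_B1 = 0.184 / sqrt(3) = 0.10623245
u_B2 = 1.21 / sqrt(2) = 0.85559921
u_B3 = 0.178 / sqrt(2) = 0.12586501
u_B4 = 0.28 / sqrt(6) = 0.11430952
uc = sqrt(0.4331626^2 + 0.10623245^2 + 0.85559921^2 + 0.12586501^2 + 0.11430952^2) = 0.97973152
U = k * uc = 3 * 0.97973152
U = 2.9392

2.9392


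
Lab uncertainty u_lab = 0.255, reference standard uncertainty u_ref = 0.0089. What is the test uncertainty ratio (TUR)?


TUR = u_lab / u_ref
= 0.255 / 0.0089
= 28.6517

28.6517


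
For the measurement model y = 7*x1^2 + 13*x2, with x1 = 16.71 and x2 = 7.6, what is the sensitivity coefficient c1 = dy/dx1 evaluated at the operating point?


y = 7*x1^2 + 13*x2
dy/dx1 = 2*7*x1
Evaluate at x1 = 16.71: c1 = 14 * 16.71
c1 = 233.9400

233.9400


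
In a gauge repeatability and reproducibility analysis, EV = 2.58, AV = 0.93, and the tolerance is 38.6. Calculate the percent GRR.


GRR = sqrt(EV^2 + AV^2) = sqrt(2.58^2 + 0.93^2) = 2.7424989
%GRR = GRR / tol * 100 = 2.7424989 / 38.6 * 100
%GRR = 7.1049

7.1049


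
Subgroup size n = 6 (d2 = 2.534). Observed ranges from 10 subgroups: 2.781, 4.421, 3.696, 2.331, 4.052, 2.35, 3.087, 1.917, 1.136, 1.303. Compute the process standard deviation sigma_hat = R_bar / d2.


R_bar = (2.781 + 4.421 + 3.696 + 2.331 + 4.052 + 2.35 + 3.087 + 1.917 + 1.136 + 1.303) / 10
R_bar = 27.074 / 10 = 2.7074
sigma_hat = R_bar / d2 = 2.7074 / 2.534 = 1.0684

1.0684


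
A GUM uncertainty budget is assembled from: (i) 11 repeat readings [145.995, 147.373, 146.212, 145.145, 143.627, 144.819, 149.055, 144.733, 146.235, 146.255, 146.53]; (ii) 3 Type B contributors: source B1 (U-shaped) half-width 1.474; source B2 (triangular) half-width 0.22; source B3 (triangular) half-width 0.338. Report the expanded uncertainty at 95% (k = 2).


mean = (145.995 + 147.373 + 146.212 + 145.145 + 143.627 + 144.819 + 149.055 + 144.733 + 146.235 + 146.255 + 146.53) / 11 = 145.9980909
s = sqrt(sum((x - mean)^2)/(n-1)) = 1.4500495
u_A = s / sqrt(n) = 1.4500495 / sqrt(11) = 0.43720637
u_B1 = 1.474 / sqrt(2) = 1.0422754
u_B2 = 0.22 / sqrt(6) = 0.089814624
u_B3 = 0.338 / sqrt(6) = 0.13798792
uc = sqrt(0.43720637^2 + 1.0422754^2 + 0.089814624^2 + 0.13798792^2) = 1.1421886
U = k * uc = 2 * 1.1421886
U = 2.2844

2.2844


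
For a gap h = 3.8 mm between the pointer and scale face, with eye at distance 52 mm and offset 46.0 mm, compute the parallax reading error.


error = h * offset / d
= 3.8 * 46.0 / 52
= 3.3615

3.3615


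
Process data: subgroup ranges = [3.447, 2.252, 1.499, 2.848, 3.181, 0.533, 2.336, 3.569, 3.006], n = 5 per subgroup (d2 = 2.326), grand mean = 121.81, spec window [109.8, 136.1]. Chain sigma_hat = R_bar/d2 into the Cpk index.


R_bar = (3.447 + 2.252 + 1.499 + 2.848 + 3.181 + 0.533 + 2.336 + 3.569 + 3.006) / 9 = 2.519
sigma = R_bar / d2 = 2.519 / 2.326 = 1.0829751
Cp = (USL - LSL)/(6*sigma) = (136.1 - 109.8)/(6*1.0829751) = 4.0475
Cpu = (136.1 - 121.81)/(3*1.0829751) = 4.3984
Cpl = (121.81 - 109.8)/(3*1.0829751) = 3.6966
Cpk = min(Cpu, Cpl) = 3.6966

3.6966


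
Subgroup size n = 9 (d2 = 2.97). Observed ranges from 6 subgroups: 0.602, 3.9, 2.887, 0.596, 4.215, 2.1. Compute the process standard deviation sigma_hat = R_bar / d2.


R_bar = (0.602 + 3.9 + 2.887 + 0.596 + 4.215 + 2.1) / 6
R_bar = 14.3 / 6 = 2.3833333
sigma_hat = R_bar / d2 = 2.3833333 / 2.97 = 0.8025

0.8025


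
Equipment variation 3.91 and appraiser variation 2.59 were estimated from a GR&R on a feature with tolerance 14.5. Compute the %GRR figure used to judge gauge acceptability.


GRR = sqrt(EV^2 + AV^2) = sqrt(3.91^2 + 2.59^2) = 4.6900107
%GRR = GRR / tol * 100 = 4.6900107 / 14.5 * 100
%GRR = 32.3449

32.3449


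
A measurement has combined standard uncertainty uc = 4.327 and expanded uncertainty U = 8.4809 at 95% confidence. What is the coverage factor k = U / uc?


k = U / uc
k = 8.4809 / 4.327
k = 1.96

1.96


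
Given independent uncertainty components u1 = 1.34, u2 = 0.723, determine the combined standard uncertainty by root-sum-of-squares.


uc = sqrt(1.34^2 + 0.723^2)
uc = sqrt(2.318329)
uc = 1.5226

1.5226


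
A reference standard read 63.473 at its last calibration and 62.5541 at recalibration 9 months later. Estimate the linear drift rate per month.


rate = (v2 - v1) / months
= (62.5541 - 63.473) / 9
= -0.9189 / 9
= -0.1021

-0.1021
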